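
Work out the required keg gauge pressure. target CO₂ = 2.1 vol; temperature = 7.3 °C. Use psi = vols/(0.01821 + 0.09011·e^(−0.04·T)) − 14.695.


psi = 2.1/(0.01821 + 0.09011·e^(−0.04·7.3)) − 14.695

9.8660 psi


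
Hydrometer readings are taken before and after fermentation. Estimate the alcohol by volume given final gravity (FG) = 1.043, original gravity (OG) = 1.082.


ABV = (OG − FG) · 131.25
ABV = (1.082 − 1.043) · 131.25

5.1188 % ABV


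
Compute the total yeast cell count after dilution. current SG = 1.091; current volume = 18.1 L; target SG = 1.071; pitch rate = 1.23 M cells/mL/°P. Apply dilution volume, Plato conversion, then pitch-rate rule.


V_w = V·((SG_c−1)/(SG_t−1)−1);  °P = 259 − 259/SG_t;  cells = rate·(V+V_w)·°P
V_w = 18.1·((1.091−1)/(1.071−1)−1) = 5.0986
V_final = 18.1 + 5.0986 = 23.1986
°P = 259 − 259/1.071 = 17.1699
cells = 1.23·23.1986·17.1699

489.9315 billion cells


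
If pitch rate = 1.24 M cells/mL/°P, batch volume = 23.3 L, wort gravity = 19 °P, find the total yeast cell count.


cells (billions) = rate · V_L · °P
cells = 1.24 · 23.3 · 19

548.9480 billion cells


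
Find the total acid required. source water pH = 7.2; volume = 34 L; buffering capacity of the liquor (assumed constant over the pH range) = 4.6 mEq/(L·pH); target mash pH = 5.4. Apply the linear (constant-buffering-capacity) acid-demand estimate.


acid = buffering capacity · (pH_source − pH_target) · V
acid = 4.6 · (7.2 − 5.4) · 34

281.5200 mEq


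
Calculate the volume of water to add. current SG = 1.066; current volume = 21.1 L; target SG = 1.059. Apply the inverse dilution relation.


V_water = V·((SG_curr − 1)/(SG_target − 1) − 1)
V_water = 21.1·((1.066 − 1)/(1.059 − 1) − 1)

2.5034 L


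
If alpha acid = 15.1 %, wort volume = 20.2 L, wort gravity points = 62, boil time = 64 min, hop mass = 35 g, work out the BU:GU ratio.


U = 1.65·0.000125^(GP/1000)·(1−e^(−0.04t))/4.15;  IBU = (α/100)·m·U·1000/V;  BU:GU = IBU/GP
U = 1.65·0.000125^(62/1000)·(1−e^(−0.04·64))/4.15 = 0.2101
IBU = (15.1/100)·35·0.2101·1000/20.2 = 54.9789
BU:GU = 54.9789/62

0.8868


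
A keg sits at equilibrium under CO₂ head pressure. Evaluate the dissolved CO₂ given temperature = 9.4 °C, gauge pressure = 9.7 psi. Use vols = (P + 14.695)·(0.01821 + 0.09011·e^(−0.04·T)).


vols = (9.7 + 14.695)·(0.01821 + 0.09011·e^(−0.04·9.4))

1.9535 volumes


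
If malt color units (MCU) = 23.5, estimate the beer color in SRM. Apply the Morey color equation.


SRM = 1.4922 · MCU^0.6859
SRM = 1.4922 · 23.5^0.6859

13.0090 SRM


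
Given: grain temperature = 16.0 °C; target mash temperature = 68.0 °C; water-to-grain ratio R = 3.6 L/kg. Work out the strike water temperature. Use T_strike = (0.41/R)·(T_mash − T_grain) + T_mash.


T_strike = (0.41/3.6)·(68.0 − 16.0) + 68.0

73.9222 °C


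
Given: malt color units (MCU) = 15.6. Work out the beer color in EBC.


SRM = 1.4922·MCU^0.6859;  EBC = SRM·1.97
SRM = 1.4922·15.6^0.6859 = 9.8218
EBC = 9.8218·1.97

19.3490 EBC


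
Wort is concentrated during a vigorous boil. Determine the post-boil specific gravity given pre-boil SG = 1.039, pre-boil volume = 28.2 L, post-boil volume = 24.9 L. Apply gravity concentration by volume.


SG_post = 1 + (SG_pre − 1)·V_pre/V_post
pts_pre = (1.039 − 1)·1000 = 39.0000
pts_post = 39.0000·28.2/24.9 = 44.1687
SG_post = 1 + 44.1687/1000

1.0442


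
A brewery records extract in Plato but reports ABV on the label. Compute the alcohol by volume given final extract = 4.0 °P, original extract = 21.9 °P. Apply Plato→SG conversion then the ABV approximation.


SG = 259/(259 − P);  ABV = (OG − FG)·131.25
OG = 259/(259 − 21.9) = 1.0924
FG = 259/(259 − 4.0) = 1.0157
ABV = (1.0924 − 1.0157)·131.25

10.0642 % ABV


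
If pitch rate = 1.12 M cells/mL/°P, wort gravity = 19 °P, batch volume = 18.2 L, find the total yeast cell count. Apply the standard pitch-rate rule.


cells (billions) = rate · V_L · °P
cells = 1.12 · 18.2 · 19

387.2960 billion cells


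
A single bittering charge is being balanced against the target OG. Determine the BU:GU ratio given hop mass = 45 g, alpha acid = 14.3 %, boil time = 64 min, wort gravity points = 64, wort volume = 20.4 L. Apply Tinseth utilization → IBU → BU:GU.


U = 1.65·0.000125^(GP/1000)·(1−e^(−0.04t))/4.15;  IBU = (α/100)·m·U·1000/V;  BU:GU = IBU/GP
U = 1.65·0.000125^(64/1000)·(1−e^(−0.04·64))/4.15 = 0.2064
IBU = (14.3/100)·45·0.2064·1000/20.4 = 65.1051
BU:GU = 65.1051/64

1.0173


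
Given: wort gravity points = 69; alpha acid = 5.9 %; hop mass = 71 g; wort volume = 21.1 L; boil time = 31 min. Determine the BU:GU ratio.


U = 1.65·0.000125^(GP/1000)·(1−e^(−0.04t))/4.15;  IBU = (α/100)·m·U·1000/V;  BU:GU = IBU/GP
U = 1.65·0.000125^(69/1000)·(1−e^(−0.04·31))/4.15 = 0.1520
IBU = (5.9/100)·71·0.1520·1000/21.1 = 30.1707
BU:GU = 30.1707/69

0.4373


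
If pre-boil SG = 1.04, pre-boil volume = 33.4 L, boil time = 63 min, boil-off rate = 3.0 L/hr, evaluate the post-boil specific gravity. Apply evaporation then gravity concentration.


V_post = V_pre − rate·(t/60);  SG_post = 1 + (SG_pre−1)·V_pre/V_post
V_post = 33.4 − 3.0·(63/60) = 30.2500
SG_post = 1 + (1.04 − 1)·33.4/30.2500

1.0442


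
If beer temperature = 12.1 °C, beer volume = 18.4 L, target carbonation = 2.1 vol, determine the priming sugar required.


residual = 14.695·(0.01821 + 0.09011·e^(−0.04·T));  sugar = (target − residual)·4.0·V
residual = 14.695·(0.01821 + 0.09011·e^(−0.04·12.1)) = 1.0837
sugar = (2.1 − 1.0837)·4.0·18.4

74.7999 g


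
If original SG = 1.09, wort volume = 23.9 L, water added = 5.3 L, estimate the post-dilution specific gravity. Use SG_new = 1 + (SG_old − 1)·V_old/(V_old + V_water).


pts = (1.09 − 1)·1000·23.9/(23.9 + 5.3) = 73.6644
SG_new = 1 + 73.6644/1000

1.0737


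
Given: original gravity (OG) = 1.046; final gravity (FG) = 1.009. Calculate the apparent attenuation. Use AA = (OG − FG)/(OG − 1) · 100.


AA = (1.046 − 1.009)/(1.046 − 1) · 100

80.4348 %


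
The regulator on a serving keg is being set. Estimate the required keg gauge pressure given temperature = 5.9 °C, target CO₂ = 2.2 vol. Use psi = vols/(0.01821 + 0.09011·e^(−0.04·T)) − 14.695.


psi = 2.2/(0.01821 + 0.09011·e^(−0.04·5.9)) − 14.695

9.9198 psi


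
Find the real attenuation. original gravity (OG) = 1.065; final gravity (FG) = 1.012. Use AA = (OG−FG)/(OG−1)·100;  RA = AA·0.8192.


AA = (1.065 − 1.012)/(1.065 − 1)·100 = 81.5385
RA = 81.5385·0.8192

66.7963 %


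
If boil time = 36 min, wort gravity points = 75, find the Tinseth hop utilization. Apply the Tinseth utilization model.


U = 1.65·0.000125^(GP/1000) · (1 − e^(−0.04·t))/4.15
bigness = 1.65·0.000125^(75/1000) = 0.8409
boil_factor = (1 − e^(−0.04·36))/4.15 = 0.1839
U = 0.8409 · 0.1839

0.1546


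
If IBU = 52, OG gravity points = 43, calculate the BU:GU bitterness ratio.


BU:GU = IBU / OG_points
BU:GU = 52 / 43

1.2093


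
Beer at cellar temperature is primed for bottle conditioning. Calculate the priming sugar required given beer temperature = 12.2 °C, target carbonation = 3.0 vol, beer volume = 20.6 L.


residual = 14.695·(0.01821 + 0.09011·e^(−0.04·T));  sugar = (target − residual)·4.0·V
residual = 14.695·(0.01821 + 0.09011·e^(−0.04·12.2)) = 1.0804
sugar = (3.0 − 1.0804)·4.0·20.6

158.1718 g


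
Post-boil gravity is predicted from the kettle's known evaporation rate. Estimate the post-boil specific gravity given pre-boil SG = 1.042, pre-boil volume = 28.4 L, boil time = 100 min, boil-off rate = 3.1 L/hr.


V_post = V_pre − rate·(t/60);  SG_post = 1 + (SG_pre−1)·V_pre/V_post
V_post = 28.4 − 3.1·(100/60) = 23.2333
SG_post = 1 + (1.042 − 1)·28.4/23.2333

1.0513


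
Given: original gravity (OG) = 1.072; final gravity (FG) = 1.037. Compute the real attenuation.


AA = (OG−FG)/(OG−1)·100;  RA = AA·0.8192
AA = (1.072 − 1.037)/(1.072 − 1)·100 = 48.6111
RA = 48.6111·0.8192

39.8222 %


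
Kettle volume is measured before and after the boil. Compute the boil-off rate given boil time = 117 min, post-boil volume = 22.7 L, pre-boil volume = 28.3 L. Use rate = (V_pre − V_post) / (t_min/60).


rate = (28.3 − 22.7) / (117/60)

2.8718 L/hr


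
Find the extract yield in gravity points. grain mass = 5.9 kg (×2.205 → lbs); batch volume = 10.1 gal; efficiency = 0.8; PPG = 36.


points = lbs × PPG × eff / vol
lbs = 5.9 × 2.205 = 13.0095
points = 13.0095 × 36 × 0.8 / 10.1

37.0964 points


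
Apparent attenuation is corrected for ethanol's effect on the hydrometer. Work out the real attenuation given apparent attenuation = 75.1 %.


RA = AA · 0.8192
RA = 75.1 · 0.8192

61.5219 %


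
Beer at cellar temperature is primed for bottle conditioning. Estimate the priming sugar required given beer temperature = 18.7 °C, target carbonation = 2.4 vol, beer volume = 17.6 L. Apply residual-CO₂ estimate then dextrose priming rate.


residual = 14.695·(0.01821 + 0.09011·e^(−0.04·T));  sugar = (target − residual)·4.0·V
residual = 14.695·(0.01821 + 0.09011·e^(−0.04·18.7)) = 0.8943
sugar = (2.4 − 0.8943)·4.0·17.6

105.9985 g


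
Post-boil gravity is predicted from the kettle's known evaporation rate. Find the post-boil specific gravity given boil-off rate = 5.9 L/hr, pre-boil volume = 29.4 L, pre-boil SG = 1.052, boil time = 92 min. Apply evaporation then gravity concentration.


V_post = V_pre − rate·(t/60);  SG_post = 1 + (SG_pre−1)·V_pre/V_post
V_post = 29.4 − 5.9·(92/60) = 20.3533
SG_post = 1 + (1.052 − 1)·29.4/20.3533

1.0751


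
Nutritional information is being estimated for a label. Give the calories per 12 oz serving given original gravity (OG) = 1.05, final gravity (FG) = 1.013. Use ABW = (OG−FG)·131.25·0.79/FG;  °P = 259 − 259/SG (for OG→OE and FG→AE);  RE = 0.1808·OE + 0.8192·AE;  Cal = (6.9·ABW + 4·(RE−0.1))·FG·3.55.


ABW = (1.05 − 1.013)·131.25·0.79/1.013 = 3.7872
OE = 259 − 259/1.05 = 12.3333 °P
AE = 259 − 259/1.013 = 3.3238 °P
RE = 0.1808·12.3333 + 0.8192·3.3238 = 4.9527 °P
Cal = (6.9·3.7872 + 4·(4.9527−0.1))·1.013·3.55

163.7779 kcal


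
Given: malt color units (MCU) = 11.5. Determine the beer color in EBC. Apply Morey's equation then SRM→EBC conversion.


SRM = 1.4922·MCU^0.6859;  EBC = SRM·1.97
SRM = 1.4922·11.5^0.6859 = 7.9682
EBC = 7.9682·1.97

15.6973 EBC


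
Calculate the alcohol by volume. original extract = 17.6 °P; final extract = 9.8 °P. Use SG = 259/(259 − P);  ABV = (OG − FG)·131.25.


OG = 259/(259 − 17.6) = 1.0729
FG = 259/(259 − 9.8) = 1.0393
ABV = (1.0729 − 1.0393)·131.25

4.4077 % ABV


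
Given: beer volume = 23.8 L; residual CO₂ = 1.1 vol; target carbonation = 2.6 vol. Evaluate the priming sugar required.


sugar = (target − residual)·4.0·V
sugar = (2.6 − 1.1)·4.0·23.8

142.8000 g


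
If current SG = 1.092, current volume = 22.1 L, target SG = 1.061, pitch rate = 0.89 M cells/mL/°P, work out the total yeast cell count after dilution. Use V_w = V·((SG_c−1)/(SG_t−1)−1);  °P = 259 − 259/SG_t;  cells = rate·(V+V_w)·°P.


V_w = 22.1·((1.092−1)/(1.061−1)−1) = 11.2311
V_final = 22.1 + 11.2311 = 33.3311
°P = 259 − 259/1.061 = 14.8907
cells = 0.89·33.3311·14.8907

441.7276 billion cells


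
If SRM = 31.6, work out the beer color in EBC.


EBC = SRM · 1.97
EBC = 31.6 · 1.97

62.2520 EBC


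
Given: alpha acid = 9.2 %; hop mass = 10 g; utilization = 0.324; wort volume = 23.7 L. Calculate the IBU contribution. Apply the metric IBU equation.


IBU = (α/100)·mass·U·1000 / V
IBU = (9.2/100)·10·0.324·1000 / 23.7

12.5772 IBU


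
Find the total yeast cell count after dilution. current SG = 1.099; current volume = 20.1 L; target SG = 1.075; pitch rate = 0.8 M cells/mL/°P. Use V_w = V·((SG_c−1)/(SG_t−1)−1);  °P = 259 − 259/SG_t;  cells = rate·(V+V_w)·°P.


V_w = 20.1·((1.099−1)/(1.075−1)−1) = 6.4320
V_final = 20.1 + 6.4320 = 26.5320
°P = 259 − 259/1.075 = 18.0698
cells = 0.8·26.5320·18.0698

383.5417 billion cells


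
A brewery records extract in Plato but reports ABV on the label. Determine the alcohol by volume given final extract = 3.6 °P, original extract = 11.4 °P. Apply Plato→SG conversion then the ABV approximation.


SG = 259/(259 − P);  ABV = (OG − FG)·131.25
OG = 259/(259 − 11.4) = 1.0460
FG = 259/(259 − 3.6) = 1.0141
ABV = (1.0460 − 1.0141)·131.25

4.1930 % ABV


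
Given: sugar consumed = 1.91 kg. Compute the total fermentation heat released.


Q = m_sugar · 590 kJ/kg
Q = 1.91 · 590

1126.9000 kJ


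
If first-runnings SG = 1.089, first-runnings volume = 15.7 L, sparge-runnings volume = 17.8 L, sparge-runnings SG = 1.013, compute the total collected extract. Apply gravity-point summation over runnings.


total = Σ (SG_i − 1)·1000·V_i
first = (1.089 − 1)·1000·15.7 = 1397.3000
sparge = (1.013 − 1)·1000·17.8 = 231.4000
total = 1397.3000 + 231.4000

1628.7000 gravity·L


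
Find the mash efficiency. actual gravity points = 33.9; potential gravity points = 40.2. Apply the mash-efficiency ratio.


efficiency = actual / potential × 100
efficiency = 33.9 / 40.2 × 100

84.3284 %


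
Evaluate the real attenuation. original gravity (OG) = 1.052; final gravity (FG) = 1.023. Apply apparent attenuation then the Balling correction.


AA = (OG−FG)/(OG−1)·100;  RA = AA·0.8192
AA = (1.052 − 1.023)/(1.052 − 1)·100 = 55.7692
RA = 55.7692·0.8192

45.6862 %


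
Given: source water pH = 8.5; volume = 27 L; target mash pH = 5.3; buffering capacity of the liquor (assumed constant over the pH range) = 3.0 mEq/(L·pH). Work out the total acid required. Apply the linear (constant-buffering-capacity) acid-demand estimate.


acid = buffering capacity · (pH_source − pH_target) · V
acid = 3.0 · (8.5 − 5.3) · 27

259.2000 mEq


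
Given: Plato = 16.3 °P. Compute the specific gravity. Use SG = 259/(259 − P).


SG = 259/(259 − 16.3)

1.0672


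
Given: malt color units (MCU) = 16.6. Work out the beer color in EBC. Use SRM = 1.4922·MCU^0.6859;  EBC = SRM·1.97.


SRM = 1.4922·16.6^0.6859 = 10.2494
EBC = 10.2494·1.97

20.1914 EBC


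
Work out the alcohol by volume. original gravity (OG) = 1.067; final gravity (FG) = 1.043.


ABV = (OG − FG) · 131.25
ABV = (1.067 − 1.043) · 131.25

3.1500 % ABV


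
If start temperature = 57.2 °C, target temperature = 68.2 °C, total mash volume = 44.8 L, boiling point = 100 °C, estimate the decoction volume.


V_dec = V_total·(T_target − T_start)/(T_boil − T_start)
V_dec = 44.8·(68.2 − 57.2)/(100 − 57.2)

11.5140 L


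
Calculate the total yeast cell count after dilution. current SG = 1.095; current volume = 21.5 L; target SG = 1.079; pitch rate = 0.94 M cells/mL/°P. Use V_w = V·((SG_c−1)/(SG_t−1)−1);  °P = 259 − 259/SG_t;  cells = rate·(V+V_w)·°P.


V_w = 21.5·((1.095−1)/(1.079−1)−1) = 4.3544
V_final = 21.5 + 4.3544 = 25.8544
°P = 259 − 259/1.079 = 18.9629
cells = 0.94·25.8544·18.9629

460.8592 billion cells


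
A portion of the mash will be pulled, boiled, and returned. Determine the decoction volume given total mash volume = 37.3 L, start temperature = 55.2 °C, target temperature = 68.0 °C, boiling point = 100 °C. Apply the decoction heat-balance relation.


V_dec = V_total·(T_target − T_start)/(T_boil − T_start)
V_dec = 37.3·(68.0 − 55.2)/(100 − 55.2)

10.6571 L


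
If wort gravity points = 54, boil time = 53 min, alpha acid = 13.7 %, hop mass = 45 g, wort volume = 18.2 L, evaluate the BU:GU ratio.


U = 1.65·0.000125^(GP/1000)·(1−e^(−0.04t))/4.15;  IBU = (α/100)·m·U·1000/V;  BU:GU = IBU/GP
U = 1.65·0.000125^(54/1000)·(1−e^(−0.04·53))/4.15 = 0.2153
IBU = (13.7/100)·45·0.2153·1000/18.2 = 72.9454
BU:GU = 72.9454/54

1.3508


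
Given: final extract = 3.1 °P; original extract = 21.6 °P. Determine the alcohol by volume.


SG = 259/(259 − P);  ABV = (OG − FG)·131.25
OG = 259/(259 − 21.6) = 1.0910
FG = 259/(259 − 3.1) = 1.0121
ABV = (1.0910 − 1.0121)·131.25

10.3519 % ABV


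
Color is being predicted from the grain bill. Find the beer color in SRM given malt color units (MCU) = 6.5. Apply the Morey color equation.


SRM = 1.4922 · MCU^0.6859
SRM = 1.4922 · 6.5^0.6859

5.3877 SRM


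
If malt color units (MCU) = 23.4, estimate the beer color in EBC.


SRM = 1.4922·MCU^0.6859;  EBC = SRM·1.97
SRM = 1.4922·23.4^0.6859 = 12.9710
EBC = 12.9710·1.97

25.5528 EBC


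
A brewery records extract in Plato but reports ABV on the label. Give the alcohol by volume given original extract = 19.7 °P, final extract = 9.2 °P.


SG = 259/(259 − P);  ABV = (OG − FG)·131.25
OG = 259/(259 − 19.7) = 1.0823
FG = 259/(259 − 9.2) = 1.0368
ABV = (1.0823 − 1.0368)·131.25

5.9711 % ABV


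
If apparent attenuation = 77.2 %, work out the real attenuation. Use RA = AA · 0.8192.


RA = 77.2 · 0.8192

63.2422 %


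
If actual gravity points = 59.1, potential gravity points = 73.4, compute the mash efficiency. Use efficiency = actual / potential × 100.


efficiency = 59.1 / 73.4 × 100

80.5177 %


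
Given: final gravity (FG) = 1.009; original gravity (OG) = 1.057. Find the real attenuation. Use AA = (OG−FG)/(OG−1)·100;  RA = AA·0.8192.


AA = (1.057 − 1.009)/(1.057 − 1)·100 = 84.2105
RA = 84.2105·0.8192

68.9853 %


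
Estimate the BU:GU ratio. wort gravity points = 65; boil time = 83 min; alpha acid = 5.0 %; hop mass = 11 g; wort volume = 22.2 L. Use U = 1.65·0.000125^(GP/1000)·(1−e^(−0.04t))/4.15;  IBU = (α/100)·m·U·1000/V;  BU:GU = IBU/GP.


U = 1.65·0.000125^(65/1000)·(1−e^(−0.04·83))/4.15 = 0.2137
IBU = (5.0/100)·11·0.2137·1000/22.2 = 5.2936
BU:GU = 5.2936/65

0.0814


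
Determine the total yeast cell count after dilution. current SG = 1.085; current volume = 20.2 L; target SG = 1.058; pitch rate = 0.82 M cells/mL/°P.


V_w = V·((SG_c−1)/(SG_t−1)−1);  °P = 259 − 259/SG_t;  cells = rate·(V+V_w)·°P
V_w = 20.2·((1.085−1)/(1.058−1)−1) = 9.4034
V_final = 20.2 + 9.4034 = 29.6034
°P = 259 − 259/1.058 = 14.1985
cells = 0.82·29.6034·14.1985

344.6658 billion cells


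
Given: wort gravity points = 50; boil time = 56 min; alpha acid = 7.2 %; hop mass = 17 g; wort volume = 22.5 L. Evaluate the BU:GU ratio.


U = 1.65·0.000125^(GP/1000)·(1−e^(−0.04t))/4.15;  IBU = (α/100)·m·U·1000/V;  BU:GU = IBU/GP
U = 1.65·0.000125^(50/1000)·(1−e^(−0.04·56))/4.15 = 0.2267
IBU = (7.2/100)·17·0.2267·1000/22.5 = 12.3309
BU:GU = 12.3309/50

0.2466


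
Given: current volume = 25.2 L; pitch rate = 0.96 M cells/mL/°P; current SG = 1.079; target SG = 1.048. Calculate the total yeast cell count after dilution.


V_w = V·((SG_c−1)/(SG_t−1)−1);  °P = 259 − 259/SG_t;  cells = rate·(V+V_w)·°P
V_w = 25.2·((1.079−1)/(1.048−1)−1) = 16.2750
V_final = 25.2 + 16.2750 = 41.4750
°P = 259 − 259/1.048 = 11.8626
cells = 0.96·41.4750·11.8626

472.3211 billion cells


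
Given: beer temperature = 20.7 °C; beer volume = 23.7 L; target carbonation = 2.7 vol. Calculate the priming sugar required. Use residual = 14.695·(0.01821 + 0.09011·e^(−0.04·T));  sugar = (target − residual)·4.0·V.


residual = 14.695·(0.01821 + 0.09011·e^(−0.04·20.7)) = 0.8462
sugar = (2.7 − 0.8462)·4.0·23.7

175.7446 g


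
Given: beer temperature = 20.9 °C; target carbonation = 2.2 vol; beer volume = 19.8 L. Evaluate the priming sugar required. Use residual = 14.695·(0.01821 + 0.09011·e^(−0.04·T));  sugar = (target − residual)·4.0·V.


residual = 14.695·(0.01821 + 0.09011·e^(−0.04·20.9)) = 0.8415
sugar = (2.2 − 0.8415)·4.0·19.8

107.5897 g


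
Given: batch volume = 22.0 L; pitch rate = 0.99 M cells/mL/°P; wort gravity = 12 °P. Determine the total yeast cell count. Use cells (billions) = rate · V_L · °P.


cells = 0.99 · 22.0 · 12

261.3600 billion cells


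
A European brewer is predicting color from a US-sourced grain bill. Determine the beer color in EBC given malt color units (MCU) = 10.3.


SRM = 1.4922·MCU^0.6859;  EBC = SRM·1.97
SRM = 1.4922·10.3^0.6859 = 7.3881
EBC = 7.3881·1.97

14.5545 EBC


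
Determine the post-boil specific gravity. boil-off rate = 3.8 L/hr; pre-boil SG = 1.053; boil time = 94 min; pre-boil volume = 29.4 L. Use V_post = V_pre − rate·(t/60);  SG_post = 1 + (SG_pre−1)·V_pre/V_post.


V_post = 29.4 − 3.8·(94/60) = 23.4467
SG_post = 1 + (1.053 − 1)·29.4/23.4467

1.0665


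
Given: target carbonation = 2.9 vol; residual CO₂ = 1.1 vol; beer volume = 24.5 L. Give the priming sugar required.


sugar = (target − residual)·4.0·V
sugar = (2.9 − 1.1)·4.0·24.5

176.4000 g


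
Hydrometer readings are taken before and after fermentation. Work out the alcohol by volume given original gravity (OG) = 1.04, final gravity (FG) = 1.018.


ABV = (OG − FG) · 131.25
ABV = (1.04 − 1.018) · 131.25

2.8875 % ABV


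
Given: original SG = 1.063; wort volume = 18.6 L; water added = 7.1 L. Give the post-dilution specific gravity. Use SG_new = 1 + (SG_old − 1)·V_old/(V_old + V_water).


pts = (1.063 − 1)·1000·18.6/(18.6 + 7.1) = 45.5953
SG_new = 1 + 45.5953/1000

1.0456


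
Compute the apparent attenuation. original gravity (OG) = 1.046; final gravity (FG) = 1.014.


AA = (OG − FG)/(OG − 1) · 100
AA = (1.046 − 1.014)/(1.046 − 1) · 100

69.5652 %


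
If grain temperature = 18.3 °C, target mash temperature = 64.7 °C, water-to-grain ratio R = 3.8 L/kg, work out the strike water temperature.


T_strike = (0.41/R)·(T_mash − T_grain) + T_mash
T_strike = (0.41/3.8)·(64.7 − 18.3) + 64.7

69.7063 °C


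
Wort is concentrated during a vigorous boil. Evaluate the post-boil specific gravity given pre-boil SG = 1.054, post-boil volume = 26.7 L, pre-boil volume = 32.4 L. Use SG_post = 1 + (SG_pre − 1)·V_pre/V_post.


pts_pre = (1.054 − 1)·1000 = 54.0000
pts_post = 54.0000·32.4/26.7 = 65.5281
SG_post = 1 + 65.5281/1000

1.0655


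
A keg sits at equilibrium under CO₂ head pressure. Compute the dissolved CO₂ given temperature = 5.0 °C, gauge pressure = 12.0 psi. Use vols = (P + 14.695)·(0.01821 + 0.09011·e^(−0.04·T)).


vols = (12.0 + 14.695)·(0.01821 + 0.09011·e^(−0.04·5.0))

2.4556 volumes


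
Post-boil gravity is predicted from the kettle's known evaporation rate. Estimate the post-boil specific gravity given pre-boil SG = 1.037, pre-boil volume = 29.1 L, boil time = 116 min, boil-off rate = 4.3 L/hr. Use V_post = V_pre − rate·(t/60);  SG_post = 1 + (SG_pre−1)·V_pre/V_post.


V_post = 29.1 − 4.3·(116/60) = 20.7867
SG_post = 1 + (1.037 − 1)·29.1/20.7867

1.0518


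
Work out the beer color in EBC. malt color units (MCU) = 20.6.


SRM = 1.4922·MCU^0.6859;  EBC = SRM·1.97
SRM = 1.4922·20.6^0.6859 = 11.8853
EBC = 11.8853·1.97

23.4140 EBC


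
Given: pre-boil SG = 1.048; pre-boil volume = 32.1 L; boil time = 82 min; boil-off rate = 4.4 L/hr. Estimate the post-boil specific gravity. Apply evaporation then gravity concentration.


V_post = V_pre − rate·(t/60);  SG_post = 1 + (SG_pre−1)·V_pre/V_post
V_post = 32.1 − 4.4·(82/60) = 26.0867
SG_post = 1 + (1.048 − 1)·32.1/26.0867

1.0591


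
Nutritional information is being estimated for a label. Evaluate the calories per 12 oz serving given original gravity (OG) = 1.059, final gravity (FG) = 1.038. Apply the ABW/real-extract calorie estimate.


ABW = (OG−FG)·131.25·0.79/FG;  °P = 259 − 259/SG (for OG→OE and FG→AE);  RE = 0.1808·OE + 0.8192·AE;  Cal = (6.9·ABW + 4·(RE−0.1))·FG·3.55
ABW = (1.059 − 1.038)·131.25·0.79/1.038 = 2.0977
OE = 259 − 259/1.059 = 14.4297 °P
AE = 259 − 259/1.038 = 9.4817 °P
RE = 0.1808·14.4297 + 0.8192·9.4817 = 10.3763 °P
Cal = (6.9·2.0977 + 4·(10.3763−0.1))·1.038·3.55

204.8047 kcal


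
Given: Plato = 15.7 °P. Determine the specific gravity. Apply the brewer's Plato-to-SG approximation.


SG = 259/(259 − P)
SG = 259/(259 − 15.7)

1.0645


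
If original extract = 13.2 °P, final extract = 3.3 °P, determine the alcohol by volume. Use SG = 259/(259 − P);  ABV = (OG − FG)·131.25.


OG = 259/(259 − 13.2) = 1.0537
FG = 259/(259 − 3.3) = 1.0129
ABV = (1.0537 − 1.0129)·131.25

5.3545 % ABV


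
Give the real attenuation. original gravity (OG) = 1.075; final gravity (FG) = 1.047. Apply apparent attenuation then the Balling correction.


AA = (OG−FG)/(OG−1)·100;  RA = AA·0.8192
AA = (1.075 − 1.047)/(1.075 − 1)·100 = 37.3333
RA = 37.3333·0.8192

30.5835 %


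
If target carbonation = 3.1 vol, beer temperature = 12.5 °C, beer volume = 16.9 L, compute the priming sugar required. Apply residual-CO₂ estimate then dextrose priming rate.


residual = 14.695·(0.01821 + 0.09011·e^(−0.04·T));  sugar = (target − residual)·4.0·V
residual = 14.695·(0.01821 + 0.09011·e^(−0.04·12.5)) = 1.0707
sugar = (3.1 − 1.0707)·4.0·16.9

137.1777 g


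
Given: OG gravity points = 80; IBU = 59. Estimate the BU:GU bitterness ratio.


BU:GU = IBU / OG_points
BU:GU = 59 / 80

0.7375


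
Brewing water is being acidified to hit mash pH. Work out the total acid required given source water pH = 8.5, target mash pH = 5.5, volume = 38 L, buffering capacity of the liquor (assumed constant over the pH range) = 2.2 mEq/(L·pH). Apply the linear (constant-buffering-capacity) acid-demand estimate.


acid = buffering capacity · (pH_source − pH_target) · V
acid = 2.2 · (8.5 − 5.5) · 38

250.8000 mEq


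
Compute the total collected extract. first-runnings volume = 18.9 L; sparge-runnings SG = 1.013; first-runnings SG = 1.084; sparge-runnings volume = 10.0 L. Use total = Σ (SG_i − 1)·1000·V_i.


first = (1.084 − 1)·1000·18.9 = 1587.6000
sparge = (1.013 − 1)·1000·10.0 = 130.0000
total = 1587.6000 + 130.0000

1717.6000 gravity·L


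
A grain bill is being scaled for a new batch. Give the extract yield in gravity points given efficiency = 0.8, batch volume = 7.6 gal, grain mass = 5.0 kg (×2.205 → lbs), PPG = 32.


points = lbs × PPG × eff / vol
lbs = 5.0 × 2.205 = 11.0250
points = 11.0250 × 32 × 0.8 / 7.6

37.1368 points


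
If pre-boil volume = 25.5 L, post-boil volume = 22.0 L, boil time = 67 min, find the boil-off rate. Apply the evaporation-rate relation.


rate = (V_pre − V_post) / (t_min/60)
rate = (25.5 − 22.0) / (67/60)

3.1343 L/hr


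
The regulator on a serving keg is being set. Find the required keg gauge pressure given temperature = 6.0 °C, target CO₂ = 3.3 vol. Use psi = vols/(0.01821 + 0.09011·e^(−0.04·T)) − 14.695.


psi = 3.3/(0.01821 + 0.09011·e^(−0.04·6.0)) − 14.695

22.3449 psi


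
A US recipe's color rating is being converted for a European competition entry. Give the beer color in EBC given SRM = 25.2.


EBC = SRM · 1.97
EBC = 25.2 · 1.97

49.6440 EBC


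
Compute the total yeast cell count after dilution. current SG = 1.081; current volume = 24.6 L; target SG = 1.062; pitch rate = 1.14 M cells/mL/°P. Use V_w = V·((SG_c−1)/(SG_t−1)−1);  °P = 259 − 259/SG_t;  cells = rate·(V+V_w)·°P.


V_w = 24.6·((1.081−1)/(1.062−1)−1) = 7.5387
V_final = 24.6 + 7.5387 = 32.1387
°P = 259 − 259/1.062 = 15.1205
cells = 1.14·32.1387·15.1205

553.9878 billion cells


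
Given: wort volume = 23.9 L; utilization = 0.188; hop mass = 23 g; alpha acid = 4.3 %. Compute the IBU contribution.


IBU = (α/100)·mass·U·1000 / V
IBU = (4.3/100)·23·0.188·1000 / 23.9

7.7796 IBU


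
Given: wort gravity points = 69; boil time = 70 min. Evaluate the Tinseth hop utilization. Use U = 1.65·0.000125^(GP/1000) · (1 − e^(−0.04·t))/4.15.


bigness = 1.65·0.000125^(69/1000) = 0.8875
boil_factor = (1 − e^(−0.04·70))/4.15 = 0.2263
U = 0.8875 · 0.2263

0.2009


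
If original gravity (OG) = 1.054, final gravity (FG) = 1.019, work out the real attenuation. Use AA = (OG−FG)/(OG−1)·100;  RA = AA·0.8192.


AA = (1.054 − 1.019)/(1.054 − 1)·100 = 64.8148
RA = 64.8148·0.8192

53.0963 %


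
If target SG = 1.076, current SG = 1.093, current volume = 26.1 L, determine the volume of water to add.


V_water = V·((SG_curr − 1)/(SG_target − 1) − 1)
V_water = 26.1·((1.093 − 1)/(1.076 − 1) − 1)

5.8382 L


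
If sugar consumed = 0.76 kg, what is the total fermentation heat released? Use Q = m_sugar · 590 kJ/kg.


Q = 0.76 · 590

448.4000 kJ


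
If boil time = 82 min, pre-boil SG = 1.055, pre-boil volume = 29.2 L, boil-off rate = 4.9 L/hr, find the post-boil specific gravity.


V_post = V_pre − rate·(t/60);  SG_post = 1 + (SG_pre−1)·V_pre/V_post
V_post = 29.2 − 4.9·(82/60) = 22.5033
SG_post = 1 + (1.055 − 1)·29.2/22.5033

1.0714


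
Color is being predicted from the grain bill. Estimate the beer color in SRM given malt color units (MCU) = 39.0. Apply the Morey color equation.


SRM = 1.4922 · MCU^0.6859
SRM = 1.4922 · 39.0^0.6859

18.4136 SRM


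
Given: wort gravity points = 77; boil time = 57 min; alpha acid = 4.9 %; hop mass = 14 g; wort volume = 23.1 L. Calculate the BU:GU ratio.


U = 1.65·0.000125^(GP/1000)·(1−e^(−0.04t))/4.15;  IBU = (α/100)·m·U·1000/V;  BU:GU = IBU/GP
U = 1.65·0.000125^(77/1000)·(1−e^(−0.04·57))/4.15 = 0.1787
IBU = (4.9/100)·14·0.1787·1000/23.1 = 5.3058
BU:GU = 5.3058/77

0.0689


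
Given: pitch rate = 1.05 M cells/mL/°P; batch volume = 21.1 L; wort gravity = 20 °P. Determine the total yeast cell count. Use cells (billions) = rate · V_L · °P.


cells = 1.05 · 21.1 · 20

443.1000 billion cells


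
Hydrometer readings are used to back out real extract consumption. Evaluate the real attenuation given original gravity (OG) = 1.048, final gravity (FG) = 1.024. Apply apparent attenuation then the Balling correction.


AA = (OG−FG)/(OG−1)·100;  RA = AA·0.8192
AA = (1.048 − 1.024)/(1.048 − 1)·100 = 50.0000
RA = 50.0000·0.8192

40.9600 %


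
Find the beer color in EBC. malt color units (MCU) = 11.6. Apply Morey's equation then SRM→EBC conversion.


SRM = 1.4922·MCU^0.6859;  EBC = SRM·1.97
SRM = 1.4922·11.6^0.6859 = 8.0157
EBC = 8.0157·1.97

15.7908 EBC


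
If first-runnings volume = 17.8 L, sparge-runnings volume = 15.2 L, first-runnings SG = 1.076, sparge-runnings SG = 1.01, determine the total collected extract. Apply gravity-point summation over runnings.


total = Σ (SG_i − 1)·1000·V_i
first = (1.076 − 1)·1000·17.8 = 1352.8000
sparge = (1.01 − 1)·1000·15.2 = 152.0000
total = 1352.8000 + 152.0000

1504.8000 gravity·L


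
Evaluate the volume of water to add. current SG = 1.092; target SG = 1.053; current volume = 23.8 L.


V_water = V·((SG_curr − 1)/(SG_target − 1) − 1)
V_water = 23.8·((1.092 − 1)/(1.053 − 1) − 1)

17.5132 L


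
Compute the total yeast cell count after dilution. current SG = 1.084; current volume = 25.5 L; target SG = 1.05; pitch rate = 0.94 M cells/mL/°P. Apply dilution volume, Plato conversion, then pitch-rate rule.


V_w = V·((SG_c−1)/(SG_t−1)−1);  °P = 259 − 259/SG_t;  cells = rate·(V+V_w)·°P
V_w = 25.5·((1.084−1)/(1.05−1)−1) = 17.3400
V_final = 25.5 + 17.3400 = 42.8400
°P = 259 − 259/1.05 = 12.3333
cells = 0.94·42.8400·12.3333

496.6584 billion cells


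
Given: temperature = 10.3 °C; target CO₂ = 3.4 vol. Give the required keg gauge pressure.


psi = vols/(0.01821 + 0.09011·e^(−0.04·T)) − 14.695
psi = 3.4/(0.01821 + 0.09011·e^(−0.04·10.3)) − 14.695

28.9552 psi


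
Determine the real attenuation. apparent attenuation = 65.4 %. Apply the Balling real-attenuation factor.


RA = AA · 0.8192
RA = 65.4 · 0.8192

53.5757 %


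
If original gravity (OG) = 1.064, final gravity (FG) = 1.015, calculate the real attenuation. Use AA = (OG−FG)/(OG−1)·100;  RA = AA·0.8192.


AA = (1.064 − 1.015)/(1.064 − 1)·100 = 76.5625
RA = 76.5625·0.8192

62.7200 %


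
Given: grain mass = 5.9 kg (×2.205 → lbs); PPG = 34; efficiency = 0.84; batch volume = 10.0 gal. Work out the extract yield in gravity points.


points = lbs × PPG × eff / vol
lbs = 5.9 × 2.205 = 13.0095
points = 13.0095 × 34 × 0.84 / 10.0

37.1551 points


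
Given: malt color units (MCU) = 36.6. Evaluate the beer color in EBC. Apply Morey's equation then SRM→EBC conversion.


SRM = 1.4922·MCU^0.6859;  EBC = SRM·1.97
SRM = 1.4922·36.6^0.6859 = 17.6286
EBC = 17.6286·1.97

34.7284 EBC


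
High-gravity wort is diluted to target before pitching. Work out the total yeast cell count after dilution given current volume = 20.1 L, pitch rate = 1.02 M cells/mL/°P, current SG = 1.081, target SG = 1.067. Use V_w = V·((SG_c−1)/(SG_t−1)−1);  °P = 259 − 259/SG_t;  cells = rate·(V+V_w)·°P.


V_w = 20.1·((1.081−1)/(1.067−1)−1) = 4.2000
V_final = 20.1 + 4.2000 = 24.3000
°P = 259 − 259/1.067 = 16.2634
cells = 1.02·24.3000·16.2634

403.1035 billion cells


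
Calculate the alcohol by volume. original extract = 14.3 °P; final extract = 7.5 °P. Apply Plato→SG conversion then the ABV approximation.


SG = 259/(259 − P);  ABV = (OG − FG)·131.25
OG = 259/(259 − 14.3) = 1.0584
FG = 259/(259 − 7.5) = 1.0298
ABV = (1.0584 − 1.0298)·131.25

3.7561 % ABV


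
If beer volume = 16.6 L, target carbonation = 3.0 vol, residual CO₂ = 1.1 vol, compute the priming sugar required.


sugar = (target − residual)·4.0·V
sugar = (3.0 − 1.1)·4.0·16.6

126.1600 g


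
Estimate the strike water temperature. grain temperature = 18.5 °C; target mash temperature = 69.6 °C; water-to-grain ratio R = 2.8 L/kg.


T_strike = (0.41/R)·(T_mash − T_grain) + T_mash
T_strike = (0.41/2.8)·(69.6 − 18.5) + 69.6

77.0825 °C


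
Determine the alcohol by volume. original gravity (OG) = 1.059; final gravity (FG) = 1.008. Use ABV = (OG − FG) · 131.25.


ABV = (1.059 − 1.008) · 131.25

6.6937 % ABV


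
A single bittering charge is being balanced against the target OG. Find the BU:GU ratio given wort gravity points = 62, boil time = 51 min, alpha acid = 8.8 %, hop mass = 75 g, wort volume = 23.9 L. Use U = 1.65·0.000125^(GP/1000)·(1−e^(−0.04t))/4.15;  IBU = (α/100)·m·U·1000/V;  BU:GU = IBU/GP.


U = 1.65·0.000125^(62/1000)·(1−e^(−0.04·51))/4.15 = 0.1981
IBU = (8.8/100)·75·0.1981·1000/23.9 = 54.7136
BU:GU = 54.7136/62

0.8825


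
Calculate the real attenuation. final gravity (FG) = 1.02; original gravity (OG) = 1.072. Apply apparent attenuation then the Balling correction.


AA = (OG−FG)/(OG−1)·100;  RA = AA·0.8192
AA = (1.072 − 1.02)/(1.072 − 1)·100 = 72.2222
RA = 72.2222·0.8192

59.1644 %


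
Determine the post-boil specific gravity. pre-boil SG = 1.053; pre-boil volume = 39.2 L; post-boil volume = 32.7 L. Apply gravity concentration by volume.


SG_post = 1 + (SG_pre − 1)·V_pre/V_post
pts_pre = (1.053 − 1)·1000 = 53.0000
pts_post = 53.0000·39.2/32.7 = 63.5352
SG_post = 1 + 63.5352/1000

1.0635


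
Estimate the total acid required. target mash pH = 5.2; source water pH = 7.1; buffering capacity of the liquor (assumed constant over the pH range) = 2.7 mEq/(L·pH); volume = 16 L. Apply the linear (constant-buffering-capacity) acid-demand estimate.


acid = buffering capacity · (pH_source − pH_target) · V
acid = 2.7 · (7.1 − 5.2) · 16

82.0800 mEq


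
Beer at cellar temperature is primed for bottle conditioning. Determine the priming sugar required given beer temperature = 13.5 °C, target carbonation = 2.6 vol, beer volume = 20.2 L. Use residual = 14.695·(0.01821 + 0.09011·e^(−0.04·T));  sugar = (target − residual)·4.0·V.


residual = 14.695·(0.01821 + 0.09011·e^(−0.04·13.5)) = 1.0393
sugar = (2.6 − 1.0393)·4.0·20.2

126.1085 g


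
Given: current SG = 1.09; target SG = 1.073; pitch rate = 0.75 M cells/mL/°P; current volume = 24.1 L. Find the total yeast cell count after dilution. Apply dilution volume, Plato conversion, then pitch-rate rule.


V_w = V·((SG_c−1)/(SG_t−1)−1);  °P = 259 − 259/SG_t;  cells = rate·(V+V_w)·°P
V_w = 24.1·((1.09−1)/(1.073−1)−1) = 5.6123
V_final = 24.1 + 5.6123 = 29.7123
°P = 259 − 259/1.073 = 17.6207
cells = 0.75·29.7123·17.6207

392.6638 billion cells


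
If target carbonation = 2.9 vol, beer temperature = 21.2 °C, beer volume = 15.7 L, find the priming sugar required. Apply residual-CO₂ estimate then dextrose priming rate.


residual = 14.695·(0.01821 + 0.09011·e^(−0.04·T));  sugar = (target − residual)·4.0·V
residual = 14.695·(0.01821 + 0.09011·e^(−0.04·21.2)) = 0.8347
sugar = (2.9 − 0.8347)·4.0·15.7

129.7010 g


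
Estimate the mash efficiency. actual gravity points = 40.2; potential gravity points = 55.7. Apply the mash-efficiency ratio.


efficiency = actual / potential × 100
efficiency = 40.2 / 55.7 × 100

72.1724 %


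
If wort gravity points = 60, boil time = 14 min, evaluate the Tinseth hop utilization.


U = 1.65·0.000125^(GP/1000) · (1 − e^(−0.04·t))/4.15
bigness = 1.65·0.000125^(60/1000) = 0.9623
boil_factor = (1 − e^(−0.04·14))/4.15 = 0.1033
U = 0.9623 · 0.1033

0.0994


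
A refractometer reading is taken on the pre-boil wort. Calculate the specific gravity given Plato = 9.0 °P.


SG = 259/(259 − P)
SG = 259/(259 − 9.0)

1.0360


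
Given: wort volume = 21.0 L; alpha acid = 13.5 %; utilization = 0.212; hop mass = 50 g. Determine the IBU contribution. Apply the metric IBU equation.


IBU = (α/100)·mass·U·1000 / V
IBU = (13.5/100)·50·0.212·1000 / 21.0

68.1429 IBU


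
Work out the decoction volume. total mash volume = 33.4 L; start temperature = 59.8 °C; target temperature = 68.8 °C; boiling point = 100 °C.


V_dec = V_total·(T_target − T_start)/(T_boil − T_start)
V_dec = 33.4·(68.8 − 59.8)/(100 − 59.8)

7.4776 L


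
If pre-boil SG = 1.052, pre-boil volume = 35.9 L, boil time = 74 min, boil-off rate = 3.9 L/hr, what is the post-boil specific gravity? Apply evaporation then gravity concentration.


V_post = V_pre − rate·(t/60);  SG_post = 1 + (SG_pre−1)·V_pre/V_post
V_post = 35.9 − 3.9·(74/60) = 31.0900
SG_post = 1 + (1.052 − 1)·35.9/31.0900

1.0600


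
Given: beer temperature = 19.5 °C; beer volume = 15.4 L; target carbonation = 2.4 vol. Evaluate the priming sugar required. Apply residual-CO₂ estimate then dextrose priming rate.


residual = 14.695·(0.01821 + 0.09011·e^(−0.04·T));  sugar = (target − residual)·4.0·V
residual = 14.695·(0.01821 + 0.09011·e^(−0.04·19.5)) = 0.8746
sugar = (2.4 − 0.8746)·4.0·15.4

93.9645 g


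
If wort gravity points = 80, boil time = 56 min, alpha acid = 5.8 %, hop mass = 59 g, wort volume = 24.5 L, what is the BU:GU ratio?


U = 1.65·0.000125^(GP/1000)·(1−e^(−0.04t))/4.15;  IBU = (α/100)·m·U·1000/V;  BU:GU = IBU/GP
U = 1.65·0.000125^(80/1000)·(1−e^(−0.04·56))/4.15 = 0.1731
IBU = (5.8/100)·59·0.1731·1000/24.5 = 24.1778
BU:GU = 24.1778/80

0.3022


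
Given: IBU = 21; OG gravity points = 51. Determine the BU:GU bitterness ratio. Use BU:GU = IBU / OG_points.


BU:GU = 21 / 51

0.4118


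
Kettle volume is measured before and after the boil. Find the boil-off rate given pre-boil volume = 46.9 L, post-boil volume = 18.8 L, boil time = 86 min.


rate = (V_pre − V_post) / (t_min/60)
rate = (46.9 − 18.8) / (86/60)

19.6047 L/hr
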